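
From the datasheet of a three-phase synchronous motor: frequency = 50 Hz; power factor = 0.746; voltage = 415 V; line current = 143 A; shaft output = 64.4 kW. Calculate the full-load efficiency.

P_out = 64.4 kW = 64400 W
P_in = √3·V_L·I_L·cosφ = 1.732 × 415 × 143 × 0.746 = 76678 W
η = P_out / P_in = 64400 / 76678 = 0.840 = 84.0%

84.0 %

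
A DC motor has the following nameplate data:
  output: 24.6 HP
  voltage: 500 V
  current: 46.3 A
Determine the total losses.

P_in = V·I = 500×46.3 = 23150 W
P_out = 24.6×746 = 18352 W
Losses = P_in − P_out = 23150 − 18352 = 4798 W

4.8 kW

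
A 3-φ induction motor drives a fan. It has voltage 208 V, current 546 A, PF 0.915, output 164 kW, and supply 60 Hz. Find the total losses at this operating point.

16 kW

P_in = √3·V·I·cosφ = 1.732×208×546×0.915 = 179980 W
P_out = 164000 W
Losses = P_in − P_out = 179980 − 164000 = 15980 W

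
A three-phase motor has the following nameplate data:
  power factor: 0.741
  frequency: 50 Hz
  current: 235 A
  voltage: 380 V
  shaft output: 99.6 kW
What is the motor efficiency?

86.9 %

P_out = 99.6 kW = 99600 W
P_in = √3·V_L·I_L·cosφ = 1.732 × 380 × 235 × 0.741 = 114609 W
η = P_out / P_in = 99600 / 114609 = 0.869 = 86.9%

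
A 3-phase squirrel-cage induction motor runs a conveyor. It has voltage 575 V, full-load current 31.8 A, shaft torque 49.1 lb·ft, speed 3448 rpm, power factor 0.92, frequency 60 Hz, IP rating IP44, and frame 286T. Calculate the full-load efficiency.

τ = 49.1 lb·ft × 1.356 = 66.58 N·m
ω = 2π × 3448/60 = 361.1 rad/s; P_out = τω = 66.58 × 361.1 = 24042 W
P_in = √3·V_L·I_L·cosφ = 1.732 × 575 × 31.8 × 0.92 = 29136 W
η = P_out / P_in = 24042 / 29136 = 0.825 = 82.5%

82.5 %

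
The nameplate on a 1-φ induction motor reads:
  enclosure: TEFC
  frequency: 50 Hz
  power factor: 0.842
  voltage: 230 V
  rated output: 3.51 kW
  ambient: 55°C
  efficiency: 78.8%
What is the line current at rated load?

P_out = 3.51 kW = 3510 W
P_in = P_out / η = 3510 / 0.788 = 4454 W
I = P_in / (V·cosφ) = 4454 / (230 × 0.842) = 23 A

23 A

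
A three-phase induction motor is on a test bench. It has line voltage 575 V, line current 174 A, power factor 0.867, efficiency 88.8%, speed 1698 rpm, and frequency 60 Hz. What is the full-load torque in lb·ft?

P_in = √3·V·I·cosφ = 1.732 × 575 × 174 × 0.867 = 150239 W
P_out = η·P_in = 0.888 × 150239 = 133412 W
n = 1698 rpm
ω = 2π×1698/60 = 177.8 rad/s
τ = P_out/ω = 133412/177.8 = 750.3 N·m
In lb·ft: 750.3/1.356 = 553 lb·ft

553 lb·ft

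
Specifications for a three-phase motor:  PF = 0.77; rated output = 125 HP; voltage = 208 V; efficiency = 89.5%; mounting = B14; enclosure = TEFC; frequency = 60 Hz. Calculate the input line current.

376 A

P_out = 125 × 746 = 93250 W
P_in = P_out / η = 93250 / 0.895 = 104190 W
I_L = P_in / (√3·V_L·cosφ) = 104190 / (1.732 × 208 × 0.77) = 376 A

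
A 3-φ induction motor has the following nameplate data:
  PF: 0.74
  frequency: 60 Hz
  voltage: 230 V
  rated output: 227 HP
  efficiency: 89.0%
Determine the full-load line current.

P_out = 227 × 746 = 169342 W
P_in = P_out / η = 169342 / 0.890 = 190272 W
I_L = P_in / (√3·V_L·cosφ) = 190272 / (1.732 × 230 × 0.74) = 645 A

645 A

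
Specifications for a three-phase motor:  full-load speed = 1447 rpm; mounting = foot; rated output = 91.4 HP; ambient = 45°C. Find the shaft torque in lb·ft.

P_out = 91.4 × 746 = 68184 W
ω = 2π × 1447/60 = 151.5 rad/s
τ = P_out/ω = 68184/151.5 = 450.1 N·m
In lb·ft: 450.1/1.356 = 332 lb·ft

332 lb·ft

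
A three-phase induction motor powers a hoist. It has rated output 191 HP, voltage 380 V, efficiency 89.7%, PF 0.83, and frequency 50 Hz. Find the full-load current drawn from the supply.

P_out = 191 × 746 = 142486 W
P_in = P_out / η = 142486 / 0.897 = 158847 W
I_L = P_in / (√3·V_L·cosφ) = 158847 / (1.732 × 380 × 0.83) = 291 A

291 A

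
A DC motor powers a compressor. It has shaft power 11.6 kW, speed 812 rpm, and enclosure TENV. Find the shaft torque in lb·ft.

101 lb·ft

ω = 2π × 812/60 = 85.03 rad/s
τ = P/ω = 11600/85.03 = 136.4 N·m
In lb·ft: 136.4/1.356 = 101 lb·ft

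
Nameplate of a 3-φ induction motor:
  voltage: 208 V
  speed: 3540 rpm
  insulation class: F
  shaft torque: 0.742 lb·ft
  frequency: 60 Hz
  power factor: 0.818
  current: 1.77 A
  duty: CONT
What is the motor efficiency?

τ = 0.742 lb·ft × 1.356 = 1.006 N·m
ω = 2π × 3540/60 = 370.7 rad/s; P_out = τω = 1.006 × 370.7 = 373 W
P_in = √3·V_L·I_L·cosφ = 1.732 × 208 × 1.77 × 0.818 = 522 W
η = P_out / P_in = 373 / 522 = 0.715 = 71.5%

71.5 %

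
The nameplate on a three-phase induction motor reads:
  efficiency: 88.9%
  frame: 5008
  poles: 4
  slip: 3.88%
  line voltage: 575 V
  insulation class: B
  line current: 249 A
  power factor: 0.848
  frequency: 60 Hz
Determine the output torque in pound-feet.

761 lb·ft

P_in = √3·V·I·cosφ = 1.732 × 575 × 249 × 0.848 = 210286 W
P_out = η·P_in = 0.889 × 210286 = 186944 W
n_s = 120×60/4 = 1800 rpm; n = 1800×(1−0.0388) = 1730 rpm
ω = 2π×1730/60 = 181.2 rad/s
τ = P_out/ω = 186944/181.2 = 1032 N·m
In lb·ft: 1032/1.356 = 761 lb·ft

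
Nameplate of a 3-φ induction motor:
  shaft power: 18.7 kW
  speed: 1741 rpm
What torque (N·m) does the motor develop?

ω = 2π × 1741/60 = 182.3 rad/s
τ = P/ω = 18700/182.3 = 103 N·m

103 N·m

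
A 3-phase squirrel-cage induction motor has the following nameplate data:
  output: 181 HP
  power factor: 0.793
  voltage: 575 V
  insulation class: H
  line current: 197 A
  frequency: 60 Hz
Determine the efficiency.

P_out = 181 × 746 = 135026 W
P_in = √3·V_L·I_L·cosφ = 1.732 × 575 × 197 × 0.793 = 155580 W
η = P_out / P_in = 135026 / 155580 = 0.868 = 86.8%

86.8 %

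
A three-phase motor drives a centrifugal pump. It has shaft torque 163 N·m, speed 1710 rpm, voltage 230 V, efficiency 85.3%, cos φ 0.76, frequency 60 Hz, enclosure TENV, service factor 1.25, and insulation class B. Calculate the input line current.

ω = 2π×1710/60 = 179.1 rad/s; P_out = τω = 163 × 179.1 = 29193 W
P_in = P_out / η = 29193 / 0.853 = 34224 W
I_L = P_in / (√3·V_L·cosφ) = 34224 / (1.732 × 230 × 0.76) = 113 A

113 A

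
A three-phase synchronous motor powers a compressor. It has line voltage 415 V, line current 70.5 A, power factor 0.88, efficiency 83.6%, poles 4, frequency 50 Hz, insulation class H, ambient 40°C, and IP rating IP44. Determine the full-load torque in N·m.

237 N·m

P_in = √3·V·I·cosφ = 1.732 × 415 × 70.5 × 0.88 = 44593 W
P_out = η·P_in = 0.836 × 44593 = 37280 W
n = n_s = 120×50/4 = 1500 rpm (synchronous)
ω = 2π×1500/60 = 157.1 rad/s
τ = P_out/ω = 37280/157.1 = 237 N·m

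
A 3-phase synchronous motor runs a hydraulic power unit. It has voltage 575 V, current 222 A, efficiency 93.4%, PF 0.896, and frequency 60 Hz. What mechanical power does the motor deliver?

P_in = √3·V·I·cosφ = 1.732 × 575 × 222 × 0.896 = 198096 W
P_out = η·P_in = 0.934 × 198096 = 185022 W

185 kW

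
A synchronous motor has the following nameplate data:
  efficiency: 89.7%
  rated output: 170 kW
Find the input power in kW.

190 kW

P_out = 170000 W
P_in = P_out/η = 170000/0.897 = 189521 W = 190 kW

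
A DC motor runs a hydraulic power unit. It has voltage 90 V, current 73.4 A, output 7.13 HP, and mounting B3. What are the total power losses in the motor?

1290 W

P_in = V·I = 90×73.4 = 6606 W
P_out = 7.13×746 = 5319 W
Losses = P_in − P_out = 6606 − 5319 = 1287 W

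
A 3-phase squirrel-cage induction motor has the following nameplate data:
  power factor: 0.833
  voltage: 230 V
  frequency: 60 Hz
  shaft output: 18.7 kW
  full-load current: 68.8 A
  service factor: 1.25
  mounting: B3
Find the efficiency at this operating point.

81.9 %

P_out = 18.7 kW = 18700 W
P_in = √3·V_L·I_L·cosφ = 1.732 × 230 × 68.8 × 0.833 = 22830 W
η = P_out / P_in = 18700 / 22830 = 0.819 = 81.9%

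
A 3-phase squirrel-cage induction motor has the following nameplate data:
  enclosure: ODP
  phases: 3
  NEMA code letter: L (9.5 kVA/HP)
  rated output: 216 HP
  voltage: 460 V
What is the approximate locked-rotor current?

S_LR = 9.5 × 216 = 2052 kVA
I_LR = S_LR/(√3·V_L) = 2052000/(1.732×460) = 2580 A

2580 A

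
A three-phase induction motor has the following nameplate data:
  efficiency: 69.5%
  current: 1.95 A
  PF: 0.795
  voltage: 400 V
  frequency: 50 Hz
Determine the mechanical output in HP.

P_in = √3·V·I·cosφ = 1.732 × 400 × 1.95 × 0.795 = 1074 W
P_out = η·P_in = 0.695 × 1074 = 746 W
= 746/746 = 1 HP

1 HP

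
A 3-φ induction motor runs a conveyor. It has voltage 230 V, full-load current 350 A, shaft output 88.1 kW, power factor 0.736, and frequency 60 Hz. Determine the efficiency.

85.9 %

P_out = 88.1 kW = 88100 W
P_in = √3·V_L·I_L·cosφ = 1.732 × 230 × 350 × 0.736 = 102618 W
η = P_out / P_in = 88100 / 102618 = 0.859 = 85.9%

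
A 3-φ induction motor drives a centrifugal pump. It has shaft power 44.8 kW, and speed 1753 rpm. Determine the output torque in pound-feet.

180 lb·ft

ω = 2π × 1753/60 = 183.6 rad/s
τ = P/ω = 44800/183.6 = 244 N·m
In lb·ft: 244/1.356 = 180 lb·ft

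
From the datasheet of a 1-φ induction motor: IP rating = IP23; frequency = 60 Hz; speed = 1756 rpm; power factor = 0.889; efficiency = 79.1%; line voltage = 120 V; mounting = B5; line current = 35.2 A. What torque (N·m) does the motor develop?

P_in = V·I·cosφ = 120 × 35.2 × 0.889 = 3755 W
P_out = η·P_in = 0.791 × 3755 = 2970 W
n = 1756 rpm
ω = 2π×1756/60 = 183.9 rad/s
τ = P_out/ω = 2970/183.9 = 16.2 N·m

16.2 N·m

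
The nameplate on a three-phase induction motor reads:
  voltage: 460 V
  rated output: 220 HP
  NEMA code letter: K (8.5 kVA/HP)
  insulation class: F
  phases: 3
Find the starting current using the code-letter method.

S_LR = 8.5 × 220 = 1870 kVA
I_LR = S_LR/(√3·V_L) = 1870000/(1.732×460) = 2350 A

2350 A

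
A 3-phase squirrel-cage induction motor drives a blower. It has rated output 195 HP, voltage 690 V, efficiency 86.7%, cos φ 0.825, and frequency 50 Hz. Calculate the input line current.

170 A

P_out = 195 × 746 = 145470 W
P_in = P_out / η = 145470 / 0.867 = 167785 W
I_L = P_in / (√3·V_L·cosφ) = 167785 / (1.732 × 690 × 0.825) = 170 A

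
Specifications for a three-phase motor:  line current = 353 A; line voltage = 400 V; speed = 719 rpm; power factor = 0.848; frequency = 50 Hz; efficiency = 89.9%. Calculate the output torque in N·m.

P_in = √3·V·I·cosφ = 1.732 × 400 × 353 × 0.848 = 207386 W
P_out = η·P_in = 0.899 × 207386 = 186440 W
n = 719 rpm
ω = 2π×719/60 = 75.29 rad/s
τ = P_out/ω = 186440/75.29 = 2480 N·m

2480 N·m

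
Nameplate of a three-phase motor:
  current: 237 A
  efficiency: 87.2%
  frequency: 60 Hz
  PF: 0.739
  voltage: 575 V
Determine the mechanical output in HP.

204 HP

P_in = √3·V·I·cosφ = 1.732 × 575 × 237 × 0.739 = 174425 W
P_out = η·P_in = 0.872 × 174425 = 152099 W
= 152099/746 = 204 HP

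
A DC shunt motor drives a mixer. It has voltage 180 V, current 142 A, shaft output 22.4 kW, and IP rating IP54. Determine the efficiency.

P_out = 22.4 kW = 22400 W
P_in = V·I = 180 × 142 = 25560 W
η = P_out / P_in = 22400 / 25560 = 0.876 = 87.6%

87.6 %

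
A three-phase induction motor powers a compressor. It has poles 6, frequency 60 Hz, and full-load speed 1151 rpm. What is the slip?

n_s = 120f/p = 120×60/6 = 1200 rpm
s = (n_s − n)/n_s = (1200 − 1151)/1200 = 0.0408

4.1 %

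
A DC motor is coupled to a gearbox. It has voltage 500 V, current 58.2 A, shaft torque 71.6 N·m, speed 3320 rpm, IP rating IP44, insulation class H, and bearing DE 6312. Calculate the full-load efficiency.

85.5 %

ω = 2π × 3320/60 = 347.7 rad/s; P_out = τω = 71.6 × 347.7 = 24895 W
P_in = V·I = 500 × 58.2 = 29100 W
η = P_out / P_in = 24895 / 29100 = 0.855 = 85.5%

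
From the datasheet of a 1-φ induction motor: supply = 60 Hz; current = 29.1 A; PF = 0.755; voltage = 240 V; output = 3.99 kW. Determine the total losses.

1280 W

P_in = V·I·cosφ = 240×29.1×0.755 = 5273 W
P_out = 3990 W
Losses = P_in − P_out = 5273 − 3990 = 1283 W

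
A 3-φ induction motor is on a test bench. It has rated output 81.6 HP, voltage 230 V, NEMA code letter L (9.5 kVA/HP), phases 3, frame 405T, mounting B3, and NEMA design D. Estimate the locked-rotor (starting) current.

1950 A

S_LR = 9.5 × 81.6 = 775.2 kVA
I_LR = S_LR/(√3·V_L) = 775200/(1.732×230) = 1950 A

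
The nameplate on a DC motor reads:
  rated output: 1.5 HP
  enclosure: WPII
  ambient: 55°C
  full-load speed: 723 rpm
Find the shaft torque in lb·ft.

10.9 lb·ft

P_out = 1.5 × 746 = 1119 W
ω = 2π × 723/60 = 75.71 rad/s
τ = P_out/ω = 1119/75.71 = 14.78 N·m
In lb·ft: 14.78/1.356 = 10.9 lb·ft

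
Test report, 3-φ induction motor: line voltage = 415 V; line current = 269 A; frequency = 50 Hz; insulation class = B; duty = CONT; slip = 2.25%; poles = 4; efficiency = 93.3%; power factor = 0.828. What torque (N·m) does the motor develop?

P_in = √3·V·I·cosφ = 1.732 × 415 × 269 × 0.828 = 160095 W
P_out = η·P_in = 0.933 × 160095 = 149369 W
n_s = 120×50/4 = 1500 rpm; n = 1500×(1−0.0225) = 1466 rpm
ω = 2π×1466/60 = 153.5 rad/s
τ = P_out/ω = 149369/153.5 = 973 N·m

973 N·m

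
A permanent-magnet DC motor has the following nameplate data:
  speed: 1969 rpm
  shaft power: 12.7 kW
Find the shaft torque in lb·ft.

ω = 2π × 1969/60 = 206.2 rad/s
τ = P/ω = 12700/206.2 = 61.59 N·m
In lb·ft: 61.59/1.356 = 45.4 lb·ft

45.4 lb·ft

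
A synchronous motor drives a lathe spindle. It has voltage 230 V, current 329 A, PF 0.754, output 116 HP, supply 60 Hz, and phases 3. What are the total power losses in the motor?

P_in = √3·V·I·cosφ = 1.732×230×329×0.754 = 98820 W
P_out = 116×746 = 86536 W
Losses = P_in − P_out = 98820 − 86536 = 12284 W

12.3 kW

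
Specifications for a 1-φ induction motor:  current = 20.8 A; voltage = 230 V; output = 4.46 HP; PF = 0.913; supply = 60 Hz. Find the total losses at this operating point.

P_in = V·I·cosφ = 230×20.8×0.913 = 4368 W
P_out = 4.46×746 = 3327 W
Losses = P_in − P_out = 4368 − 3327 = 1041 W

1.04 kW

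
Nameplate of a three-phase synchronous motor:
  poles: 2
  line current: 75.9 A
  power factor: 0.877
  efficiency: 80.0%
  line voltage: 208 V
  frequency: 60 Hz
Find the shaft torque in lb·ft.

37.5 lb·ft

P_in = √3·V·I·cosφ = 1.732 × 208 × 75.9 × 0.877 = 23980 W
P_out = η·P_in = 0.8 × 23980 = 19184 W
n = n_s = 120×60/2 = 3600 rpm (synchronous)
ω = 2π×3600/60 = 377 rad/s
τ = P_out/ω = 19184/377 = 50.89 N·m
In lb·ft: 50.89/1.356 = 37.5 lb·ft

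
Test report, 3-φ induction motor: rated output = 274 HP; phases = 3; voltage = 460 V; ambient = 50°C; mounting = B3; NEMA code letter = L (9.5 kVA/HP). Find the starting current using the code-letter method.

S_LR = 9.5 × 274 = 2603 kVA
I_LR = S_LR/(√3·V_L) = 2603000/(1.732×460) = 3270 A

3270 A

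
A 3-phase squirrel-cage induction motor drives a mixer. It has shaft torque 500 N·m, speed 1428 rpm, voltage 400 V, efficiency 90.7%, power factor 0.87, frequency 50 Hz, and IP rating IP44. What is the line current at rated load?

137 A

ω = 2π×1428/60 = 149.5 rad/s; P_out = τω = 500 × 149.5 = 74750 W
P_in = P_out / η = 74750 / 0.907 = 82415 W
I_L = P_in / (√3·V_L·cosφ) = 82415 / (1.732 × 400 × 0.87) = 137 A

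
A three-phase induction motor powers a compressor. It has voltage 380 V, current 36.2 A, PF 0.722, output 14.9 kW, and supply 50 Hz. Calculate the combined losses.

2.3 kW

P_in = √3·V·I·cosφ = 1.732×380×36.2×0.722 = 17202 W
P_out = 14900 W
Losses = P_in − P_out = 17202 − 14900 = 2302 W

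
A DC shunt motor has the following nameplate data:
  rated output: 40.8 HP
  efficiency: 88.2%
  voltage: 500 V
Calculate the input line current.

69 A

P_out = 40.8 × 746 = 30437 W
P_in = P_out / η = 30437 / 0.882 = 34509 W
I = P_in / V = 34509 / 500 = 69 A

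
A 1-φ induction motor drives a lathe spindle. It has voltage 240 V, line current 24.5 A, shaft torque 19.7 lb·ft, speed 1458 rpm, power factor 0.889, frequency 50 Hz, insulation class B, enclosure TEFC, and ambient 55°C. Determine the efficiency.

78.0 %

τ = 19.7 lb·ft × 1.356 = 26.71 N·m
ω = 2π × 1458/60 = 152.7 rad/s; P_out = τω = 26.71 × 152.7 = 4079 W
P_in = V·I·cosφ = 240 × 24.5 × 0.889 = 5227 W
η = P_out / P_in = 4079 / 5227 = 0.780 = 78.0%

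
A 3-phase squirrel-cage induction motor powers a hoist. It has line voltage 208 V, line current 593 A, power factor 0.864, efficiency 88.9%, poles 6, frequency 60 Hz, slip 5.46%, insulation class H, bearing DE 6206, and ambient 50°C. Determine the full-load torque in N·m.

1380 N·m

P_in = √3·V·I·cosφ = 1.732 × 208 × 593 × 0.864 = 184578 W
P_out = η·P_in = 0.889 × 184578 = 164090 W
n_s = 120×60/6 = 1200 rpm; n = 1200×(1−0.0546) = 1134 rpm
ω = 2π×1134/60 = 118.8 rad/s
τ = P_out/ω = 164090/118.8 = 1380 N·m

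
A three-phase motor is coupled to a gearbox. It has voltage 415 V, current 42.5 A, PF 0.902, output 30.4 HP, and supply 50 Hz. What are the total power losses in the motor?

4.88 kW

P_in = √3·V·I·cosφ = 1.732×415×42.5×0.902 = 27554 W
P_out = 30.4×746 = 22678 W
Losses = P_in − P_out = 27554 − 22678 = 4876 W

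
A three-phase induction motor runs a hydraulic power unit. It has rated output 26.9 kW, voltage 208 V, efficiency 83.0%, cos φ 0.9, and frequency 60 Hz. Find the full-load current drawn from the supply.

100 A

P_out = 26.9 kW = 26900 W
P_in = P_out / η = 26900 / 0.830 = 32410 W
I_L = P_in / (√3·V_L·cosφ) = 32410 / (1.732 × 208 × 0.9) = 100 A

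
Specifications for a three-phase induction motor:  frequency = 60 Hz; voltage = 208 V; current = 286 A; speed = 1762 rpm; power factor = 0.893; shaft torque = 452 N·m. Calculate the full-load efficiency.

90.6 %

ω = 2π × 1762/60 = 184.5 rad/s; P_out = τω = 452 × 184.5 = 83394 W
P_in = √3·V_L·I_L·cosφ = 1.732 × 208 × 286 × 0.893 = 92009 W
η = P_out / P_in = 83394 / 92009 = 0.906 = 90.6%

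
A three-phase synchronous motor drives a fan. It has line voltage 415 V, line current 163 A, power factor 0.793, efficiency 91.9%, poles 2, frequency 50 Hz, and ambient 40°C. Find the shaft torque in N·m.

P_in = √3·V·I·cosφ = 1.732 × 415 × 163 × 0.793 = 92909 W
P_out = η·P_in = 0.919 × 92909 = 85383 W
n = n_s = 120×50/2 = 3000 rpm (synchronous)
ω = 2π×3000/60 = 314.2 rad/s
τ = P_out/ω = 85383/314.2 = 272 N·m

272 N·m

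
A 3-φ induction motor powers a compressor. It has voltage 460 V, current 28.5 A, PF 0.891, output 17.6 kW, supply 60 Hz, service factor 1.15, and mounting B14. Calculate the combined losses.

P_in = √3·V·I·cosφ = 1.732×460×28.5×0.891 = 20232 W
P_out = 17600 W
Losses = P_in − P_out = 20232 − 17600 = 2632 W

2630 W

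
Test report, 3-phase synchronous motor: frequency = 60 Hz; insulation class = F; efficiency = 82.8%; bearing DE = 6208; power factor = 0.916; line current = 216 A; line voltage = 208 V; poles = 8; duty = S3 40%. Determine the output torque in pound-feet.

462 lb·ft

P_in = √3·V·I·cosφ = 1.732 × 208 × 216 × 0.916 = 71279 W
P_out = η·P_in = 0.828 × 71279 = 59019 W
n = n_s = 120×60/8 = 900 rpm (synchronous)
ω = 2π×900/60 = 94.25 rad/s
τ = P_out/ω = 59019/94.25 = 626.2 N·m
In lb·ft: 626.2/1.356 = 462 lb·ft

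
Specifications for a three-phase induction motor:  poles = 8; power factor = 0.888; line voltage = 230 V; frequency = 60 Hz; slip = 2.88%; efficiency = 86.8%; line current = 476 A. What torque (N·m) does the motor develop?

1600 N·m

P_in = √3·V·I·cosφ = 1.732 × 230 × 476 × 0.888 = 168382 W
P_out = η·P_in = 0.868 × 168382 = 146156 W
n_s = 120×60/8 = 900 rpm; n = 900×(1−0.0288) = 874 rpm
ω = 2π×874/60 = 91.53 rad/s
τ = P_out/ω = 146156/91.53 = 1600 N·m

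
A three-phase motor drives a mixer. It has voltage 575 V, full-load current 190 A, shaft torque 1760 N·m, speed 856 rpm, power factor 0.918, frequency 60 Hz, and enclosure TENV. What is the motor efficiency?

90.8 %

ω = 2π × 856/60 = 89.64 rad/s; P_out = τω = 1760 × 89.64 = 157766 W
P_in = √3·V_L·I_L·cosφ = 1.732 × 575 × 190 × 0.918 = 173705 W
η = P_out / P_in = 157766 / 173705 = 0.908 = 90.8%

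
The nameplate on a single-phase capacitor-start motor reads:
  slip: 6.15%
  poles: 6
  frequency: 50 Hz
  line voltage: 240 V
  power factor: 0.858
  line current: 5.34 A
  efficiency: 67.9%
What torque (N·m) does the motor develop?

7.6 N·m

P_in = V·I·cosφ = 240 × 5.34 × 0.858 = 1100 W
P_out = η·P_in = 0.679 × 1100 = 747 W
n_s = 120×50/6 = 1000 rpm; n = 1000×(1−0.0615) = 939 rpm
ω = 2π×939/60 = 98.33 rad/s
τ = P_out/ω = 747/98.33 = 7.6 N·m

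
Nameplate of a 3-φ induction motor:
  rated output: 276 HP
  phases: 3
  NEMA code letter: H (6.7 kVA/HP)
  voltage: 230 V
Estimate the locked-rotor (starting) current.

4640 A

S_LR = 6.7 × 276 = 1849.2 kVA
I_LR = S_LR/(√3·V_L) = 1849200/(1.732×230) = 4640 A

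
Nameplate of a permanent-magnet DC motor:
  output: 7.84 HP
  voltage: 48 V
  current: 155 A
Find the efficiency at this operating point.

78.6 %

P_out = 7.84 × 746 = 5849 W
P_in = V·I = 48 × 155 = 7440 W
η = P_out / P_in = 5849 / 7440 = 0.786 = 78.6%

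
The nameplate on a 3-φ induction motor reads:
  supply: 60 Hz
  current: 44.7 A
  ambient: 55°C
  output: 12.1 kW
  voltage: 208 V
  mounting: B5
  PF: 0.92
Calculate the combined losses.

2720 W

P_in = √3·V·I·cosφ = 1.732×208×44.7×0.92 = 14815 W
P_out = 12100 W
Losses = P_in − P_out = 14815 − 12100 = 2715 W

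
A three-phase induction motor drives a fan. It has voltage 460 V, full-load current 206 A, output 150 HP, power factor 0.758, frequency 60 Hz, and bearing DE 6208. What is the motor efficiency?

89.9 %

P_out = 150 × 746 = 111900 W
P_in = √3·V_L·I_L·cosφ = 1.732 × 460 × 206 × 0.758 = 124406 W
η = P_out / P_in = 111900 / 124406 = 0.899 = 89.9%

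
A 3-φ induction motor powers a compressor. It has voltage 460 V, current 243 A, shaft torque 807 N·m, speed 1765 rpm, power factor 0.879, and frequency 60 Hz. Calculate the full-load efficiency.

ω = 2π × 1765/60 = 184.8 rad/s; P_out = τω = 807 × 184.8 = 149134 W
P_in = √3·V_L·I_L·cosφ = 1.732 × 460 × 243 × 0.879 = 170177 W
η = P_out / P_in = 149134 / 170177 = 0.876 = 87.6%

87.6 %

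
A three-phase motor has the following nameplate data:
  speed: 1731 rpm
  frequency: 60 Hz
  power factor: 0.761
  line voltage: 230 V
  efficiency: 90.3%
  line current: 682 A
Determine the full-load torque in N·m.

P_in = √3·V·I·cosφ = 1.732 × 230 × 682 × 0.761 = 206750 W
P_out = η·P_in = 0.903 × 206750 = 186695 W
n = 1731 rpm
ω = 2π×1731/60 = 181.3 rad/s
τ = P_out/ω = 186695/181.3 = 1030 N·m

1030 N·m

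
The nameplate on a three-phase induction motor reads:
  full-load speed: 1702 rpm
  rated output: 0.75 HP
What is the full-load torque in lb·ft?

2.32 lb·ft

P_out = 0.75 × 746 = 560 W
ω = 2π × 1702/60 = 178.2 rad/s
τ = P_out/ω = 560/178.2 = 3.143 N·m
In lb·ft: 3.143/1.356 = 2.32 lb·ft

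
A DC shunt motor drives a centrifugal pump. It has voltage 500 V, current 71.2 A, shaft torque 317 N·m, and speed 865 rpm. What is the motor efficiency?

ω = 2π × 865/60 = 90.58 rad/s; P_out = τω = 317 × 90.58 = 28714 W
P_in = V·I = 500 × 71.2 = 35600 W
η = P_out / P_in = 28714 / 35600 = 0.807 = 80.7%

80.7 %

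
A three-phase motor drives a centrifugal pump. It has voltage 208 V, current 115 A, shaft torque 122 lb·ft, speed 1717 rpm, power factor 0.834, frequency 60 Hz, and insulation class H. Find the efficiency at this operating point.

τ = 122 lb·ft × 1.356 = 165.4 N·m
ω = 2π × 1717/60 = 179.8 rad/s; P_out = τω = 165.4 × 179.8 = 29739 W
P_in = √3·V_L·I_L·cosφ = 1.732 × 208 × 115 × 0.834 = 34552 W
η = P_out / P_in = 29739 / 34552 = 0.861 = 86.1%

86.1 %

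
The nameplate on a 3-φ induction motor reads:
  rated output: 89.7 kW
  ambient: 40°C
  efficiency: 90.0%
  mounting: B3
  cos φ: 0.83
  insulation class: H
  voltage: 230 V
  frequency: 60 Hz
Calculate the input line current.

301 A

P_out = 89.7 kW = 89700 W
P_in = P_out / η = 89700 / 0.900 = 99667 W
I_L = P_in / (√3·V_L·cosφ) = 99667 / (1.732 × 230 × 0.83) = 301 A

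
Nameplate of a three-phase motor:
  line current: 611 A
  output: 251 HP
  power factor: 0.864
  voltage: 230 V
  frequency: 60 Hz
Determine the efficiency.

P_out = 251 × 746 = 187246 W
P_in = √3·V_L·I_L·cosφ = 1.732 × 230 × 611 × 0.864 = 210296 W
η = P_out / P_in = 187246 / 210296 = 0.890 = 89.0%

89.0 %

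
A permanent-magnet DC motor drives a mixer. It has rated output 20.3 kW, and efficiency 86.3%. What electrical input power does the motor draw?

P_out = 20300 W
P_in = P_out/η = 20300/0.863 = 23523 W = 23.5 kW

23.5 kW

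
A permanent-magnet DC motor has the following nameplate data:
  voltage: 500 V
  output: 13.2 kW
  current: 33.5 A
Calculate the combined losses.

P_in = V·I = 500×33.5 = 16750 W
P_out = 13200 W
Losses = P_in − P_out = 16750 − 13200 = 3550 W

3.55 kW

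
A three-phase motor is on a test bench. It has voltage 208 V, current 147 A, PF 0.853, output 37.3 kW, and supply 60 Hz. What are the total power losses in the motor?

7870 W

P_in = √3·V·I·cosφ = 1.732×208×147×0.853 = 45173 W
P_out = 37300 W
Losses = P_in − P_out = 45173 − 37300 = 7873 W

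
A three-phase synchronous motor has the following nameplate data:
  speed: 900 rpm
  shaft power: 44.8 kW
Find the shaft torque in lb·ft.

351 lb·ft

ω = 2π × 900/60 = 94.25 rad/s
τ = P/ω = 44800/94.25 = 475.3 N·m
In lb·ft: 475.3/1.356 = 351 lb·ft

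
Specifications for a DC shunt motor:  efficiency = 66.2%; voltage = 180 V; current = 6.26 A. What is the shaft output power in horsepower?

P_in = V·I = 180 × 6.26 = 1127 W
P_out = η·P_in = 0.662 × 1127 = 746 W
= 746/746 = 1 HP

1 HP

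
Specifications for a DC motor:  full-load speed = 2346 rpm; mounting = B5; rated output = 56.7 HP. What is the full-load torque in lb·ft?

P_out = 56.7 × 746 = 42298 W
ω = 2π × 2346/60 = 245.7 rad/s
τ = P_out/ω = 42298/245.7 = 172.2 N·m
In lb·ft: 172.2/1.356 = 127 lb·ft

127 lb·ft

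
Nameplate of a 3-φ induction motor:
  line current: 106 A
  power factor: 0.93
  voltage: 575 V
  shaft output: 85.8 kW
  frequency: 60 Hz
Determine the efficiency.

87.4 %

P_out = 85.8 kW = 85800 W
P_in = √3·V_L·I_L·cosφ = 1.732 × 575 × 106 × 0.93 = 98176 W
η = P_out / P_in = 85800 / 98176 = 0.874 = 87.4%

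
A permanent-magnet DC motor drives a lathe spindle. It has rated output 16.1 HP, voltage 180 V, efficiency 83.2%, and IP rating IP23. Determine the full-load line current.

80.2 A

P_out = 16.1 × 746 = 12011 W
P_in = P_out / η = 12011 / 0.832 = 14436 W
I = P_in / V = 14436 / 180 = 80.2 A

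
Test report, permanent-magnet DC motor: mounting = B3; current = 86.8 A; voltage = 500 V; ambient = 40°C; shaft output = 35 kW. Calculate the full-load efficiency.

80.6 %

P_out = 35 kW = 35000 W
P_in = V·I = 500 × 86.8 = 43400 W
η = P_out / P_in = 35000 / 43400 = 0.806 = 80.6%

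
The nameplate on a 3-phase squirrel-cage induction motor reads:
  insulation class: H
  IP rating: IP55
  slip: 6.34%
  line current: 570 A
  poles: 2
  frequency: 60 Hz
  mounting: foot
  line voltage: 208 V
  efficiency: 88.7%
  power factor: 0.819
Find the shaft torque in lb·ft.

312 lb·ft

P_in = √3·V·I·cosφ = 1.732 × 208 × 570 × 0.819 = 168178 W
P_out = η·P_in = 0.887 × 168178 = 149174 W
n_s = 120×60/2 = 3600 rpm; n = 3600×(1−0.0634) = 3372 rpm
ω = 2π×3372/60 = 353.1 rad/s
τ = P_out/ω = 149174/353.1 = 422.5 N·m
In lb·ft: 422.5/1.356 = 312 lb·ft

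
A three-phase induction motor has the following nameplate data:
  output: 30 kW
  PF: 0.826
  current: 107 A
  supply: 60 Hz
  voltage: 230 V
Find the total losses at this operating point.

5.21 kW

P_in = √3·V·I·cosφ = 1.732×230×107×0.826 = 35208 W
P_out = 30000 W
Losses = P_in − P_out = 35208 − 30000 = 5208 W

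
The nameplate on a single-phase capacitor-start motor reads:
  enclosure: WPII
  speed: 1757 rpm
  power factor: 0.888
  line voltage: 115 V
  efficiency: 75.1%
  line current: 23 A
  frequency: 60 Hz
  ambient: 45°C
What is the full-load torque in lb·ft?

P_in = V·I·cosφ = 115 × 23 × 0.888 = 2349 W
P_out = η·P_in = 0.751 × 2349 = 1764 W
n = 1757 rpm
ω = 2π×1757/60 = 184 rad/s
τ = P_out/ω = 1764/184 = 9.587 N·m
In lb·ft: 9.587/1.356 = 7.07 lb·ft

7.07 lb·ft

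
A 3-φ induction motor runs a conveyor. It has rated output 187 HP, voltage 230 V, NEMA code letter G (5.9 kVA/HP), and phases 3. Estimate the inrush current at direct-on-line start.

S_LR = 5.9 × 187 = 1103.3 kVA
I_LR = S_LR/(√3·V_L) = 1103300/(1.732×230) = 2770 A

2770 A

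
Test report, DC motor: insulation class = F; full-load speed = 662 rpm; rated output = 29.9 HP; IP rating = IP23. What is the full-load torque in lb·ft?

P_out = 29.9 × 746 = 22305 W
ω = 2π × 662/60 = 69.32 rad/s
τ = P_out/ω = 22305/69.32 = 321.8 N·m
In lb·ft: 321.8/1.356 = 237 lb·ft

237 lb·ft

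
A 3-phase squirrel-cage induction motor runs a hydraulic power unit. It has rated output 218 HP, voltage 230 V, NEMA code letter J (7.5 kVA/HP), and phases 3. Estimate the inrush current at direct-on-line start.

S_LR = 7.5 × 218 = 1635 kVA
I_LR = S_LR/(√3·V_L) = 1635000/(1.732×230) = 4100 A

4100 A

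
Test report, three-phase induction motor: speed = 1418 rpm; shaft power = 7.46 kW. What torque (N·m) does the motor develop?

50.2 N·m

ω = 2π × 1418/60 = 148.5 rad/s
τ = P/ω = 7460/148.5 = 50.2 N·m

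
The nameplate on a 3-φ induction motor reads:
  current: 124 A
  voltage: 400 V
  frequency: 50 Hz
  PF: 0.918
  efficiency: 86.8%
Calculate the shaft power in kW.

P_in = √3·V·I·cosφ = 1.732 × 400 × 124 × 0.918 = 78863 W
P_out = η·P_in = 0.868 × 78863 = 68453 W

68.5 kW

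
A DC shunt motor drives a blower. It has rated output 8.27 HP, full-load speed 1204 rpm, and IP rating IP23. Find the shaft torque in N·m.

P_out = 8.27 × 746 = 6169 W
ω = 2π × 1204/60 = 126.1 rad/s
τ = P_out/ω = 6169/126.1 = 48.9 N·m

48.9 N·m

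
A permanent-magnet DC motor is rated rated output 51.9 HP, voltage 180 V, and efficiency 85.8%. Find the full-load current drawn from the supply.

P_out = 51.9 × 746 = 38717 W
P_in = P_out / η = 38717 / 0.858 = 45125 W
I = P_in / V = 45125 / 180 = 251 A

251 A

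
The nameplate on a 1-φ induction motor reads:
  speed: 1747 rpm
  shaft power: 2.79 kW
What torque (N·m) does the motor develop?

15.3 N·m

ω = 2π × 1747/60 = 182.9 rad/s
τ = P/ω = 2790/182.9 = 15.3 N·m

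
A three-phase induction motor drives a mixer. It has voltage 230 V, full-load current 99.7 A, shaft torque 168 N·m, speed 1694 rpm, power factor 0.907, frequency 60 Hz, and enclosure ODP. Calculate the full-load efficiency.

82.7 %

ω = 2π × 1694/60 = 177.4 rad/s; P_out = τω = 168 × 177.4 = 29803 W
P_in = √3·V_L·I_L·cosφ = 1.732 × 230 × 99.7 × 0.907 = 36023 W
η = P_out / P_in = 29803 / 36023 = 0.827 = 82.7%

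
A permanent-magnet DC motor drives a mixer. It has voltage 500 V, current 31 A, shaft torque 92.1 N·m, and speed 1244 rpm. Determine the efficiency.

77.4 %

ω = 2π × 1244/60 = 130.3 rad/s; P_out = τω = 92.1 × 130.3 = 12001 W
P_in = V·I = 500 × 31 = 15500 W
η = P_out / P_in = 12001 / 15500 = 0.774 = 77.4%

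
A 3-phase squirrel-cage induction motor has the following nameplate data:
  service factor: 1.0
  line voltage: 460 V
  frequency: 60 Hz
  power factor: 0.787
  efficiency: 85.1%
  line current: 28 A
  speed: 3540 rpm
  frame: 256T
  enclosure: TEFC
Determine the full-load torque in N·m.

P_in = √3·V·I·cosφ = 1.732 × 460 × 28 × 0.787 = 17557 W
P_out = η·P_in = 0.851 × 17557 = 14941 W
n = 3540 rpm
ω = 2π×3540/60 = 370.7 rad/s
τ = P_out/ω = 14941/370.7 = 40.3 N·m

40.3 N·m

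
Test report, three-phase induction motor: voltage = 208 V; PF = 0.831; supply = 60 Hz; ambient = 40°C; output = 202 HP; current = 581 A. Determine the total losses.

P_in = √3·V·I·cosφ = 1.732×208×581×0.831 = 173936 W
P_out = 202×746 = 150692 W
Losses = P_in − P_out = 173936 − 150692 = 23244 W

23.2 kW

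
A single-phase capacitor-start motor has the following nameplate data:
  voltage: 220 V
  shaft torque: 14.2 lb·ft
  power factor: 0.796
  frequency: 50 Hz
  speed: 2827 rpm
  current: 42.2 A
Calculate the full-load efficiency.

77.1 %

τ = 14.2 lb·ft × 1.356 = 19.26 N·m
ω = 2π × 2827/60 = 296 rad/s; P_out = τω = 19.26 × 296 = 5701 W
P_in = V·I·cosφ = 220 × 42.2 × 0.796 = 7390 W
η = P_out / P_in = 5701 / 7390 = 0.771 = 77.1%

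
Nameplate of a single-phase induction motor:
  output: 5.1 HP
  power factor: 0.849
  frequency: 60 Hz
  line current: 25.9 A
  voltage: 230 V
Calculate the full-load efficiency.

P_out = 5.1 × 746 = 3805 W
P_in = V·I·cosφ = 230 × 25.9 × 0.849 = 5057 W
η = P_out / P_in = 3805 / 5057 = 0.752 = 75.2%

75.2 %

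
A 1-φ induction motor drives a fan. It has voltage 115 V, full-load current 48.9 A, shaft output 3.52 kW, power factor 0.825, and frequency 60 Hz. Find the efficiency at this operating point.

75.9 %

P_out = 3.52 kW = 3520 W
P_in = V·I·cosφ = 115 × 48.9 × 0.825 = 4639 W
η = P_out / P_in = 3520 / 4639 = 0.759 = 75.9%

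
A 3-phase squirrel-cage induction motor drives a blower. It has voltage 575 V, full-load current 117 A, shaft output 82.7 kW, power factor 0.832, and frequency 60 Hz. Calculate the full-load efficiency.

85.3 %

P_out = 82.7 kW = 82700 W
P_in = √3·V_L·I_L·cosφ = 1.732 × 575 × 117 × 0.832 = 96945 W
η = P_out / P_in = 82700 / 96945 = 0.853 = 85.3%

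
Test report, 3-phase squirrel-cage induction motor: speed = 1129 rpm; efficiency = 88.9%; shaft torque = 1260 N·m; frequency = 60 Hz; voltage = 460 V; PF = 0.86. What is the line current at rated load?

245 A

ω = 2π×1129/60 = 118.2 rad/s; P_out = τω = 1260 × 118.2 = 148932 W
P_in = P_out / η = 148932 / 0.889 = 167528 W
I_L = P_in / (√3·V_L·cosφ) = 167528 / (1.732 × 460 × 0.86) = 245 A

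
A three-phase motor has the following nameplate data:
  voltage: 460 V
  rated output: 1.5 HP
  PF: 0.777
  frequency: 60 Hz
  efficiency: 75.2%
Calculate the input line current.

P_out = 1.5 × 746 = 1119 W
P_in = P_out / η = 1119 / 0.752 = 1488 W
I_L = P_in / (√3·V_L·cosφ) = 1488 / (1.732 × 460 × 0.777) = 2.4 A

2.4 A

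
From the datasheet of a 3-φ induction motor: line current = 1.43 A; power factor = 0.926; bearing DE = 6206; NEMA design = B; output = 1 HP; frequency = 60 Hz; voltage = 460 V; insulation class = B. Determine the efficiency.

P_out = 1 × 746 = 746 W
P_in = √3·V_L·I_L·cosφ = 1.732 × 460 × 1.43 × 0.926 = 1055 W
η = P_out / P_in = 746 / 1055 = 0.707 = 70.7%

70.7 %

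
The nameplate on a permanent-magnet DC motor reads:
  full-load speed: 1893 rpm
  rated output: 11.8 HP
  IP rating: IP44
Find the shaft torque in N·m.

P_out = 11.8 × 746 = 8803 W
ω = 2π × 1893/60 = 198.2 rad/s
τ = P_out/ω = 8803/198.2 = 44.4 N·m

44.4 N·m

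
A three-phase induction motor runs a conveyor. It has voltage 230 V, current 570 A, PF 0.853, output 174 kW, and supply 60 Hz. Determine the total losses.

P_in = √3·V·I·cosφ = 1.732×230×570×0.853 = 193687 W
P_out = 174000 W
Losses = P_in − P_out = 193687 − 174000 = 19687 W

19.7 kW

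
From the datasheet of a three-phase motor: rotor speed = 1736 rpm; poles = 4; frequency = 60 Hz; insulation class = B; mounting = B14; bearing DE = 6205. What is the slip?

3.6 %

n_s = 120f/p = 120×60/4 = 1800 rpm
s = (n_s − n)/n_s = (1800 − 1736)/1800 = 0.0356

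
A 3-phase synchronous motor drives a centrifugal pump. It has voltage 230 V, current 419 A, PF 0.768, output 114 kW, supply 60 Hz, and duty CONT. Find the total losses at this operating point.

14.2 kW

P_in = √3·V·I·cosφ = 1.732×230×419×0.768 = 128189 W
P_out = 114000 W
Losses = P_in − P_out = 128189 − 114000 = 14189 W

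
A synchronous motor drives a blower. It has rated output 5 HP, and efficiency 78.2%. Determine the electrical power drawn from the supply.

4.77 kW

P_out = 5 × 746 = 3730 W
P_in = P_out/η = 3730/0.782 = 4770 W = 4.77 kW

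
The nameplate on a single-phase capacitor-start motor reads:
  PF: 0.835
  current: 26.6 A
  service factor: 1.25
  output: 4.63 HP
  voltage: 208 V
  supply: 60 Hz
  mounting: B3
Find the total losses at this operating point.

P_in = V·I·cosφ = 208×26.6×0.835 = 4620 W
P_out = 4.63×746 = 3454 W
Losses = P_in − P_out = 4620 − 3454 = 1166 W

1.17 kW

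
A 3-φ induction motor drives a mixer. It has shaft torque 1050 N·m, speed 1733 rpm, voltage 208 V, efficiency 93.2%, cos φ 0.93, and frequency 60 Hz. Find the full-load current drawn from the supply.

610 A

ω = 2π×1733/60 = 181.5 rad/s; P_out = τω = 1050 × 181.5 = 190575 W
P_in = P_out / η = 190575 / 0.932 = 204480 W
I_L = P_in / (√3·V_L·cosφ) = 204480 / (1.732 × 208 × 0.93) = 610 A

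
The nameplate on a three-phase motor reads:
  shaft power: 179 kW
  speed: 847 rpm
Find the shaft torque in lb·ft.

ω = 2π × 847/60 = 88.7 rad/s
τ = P/ω = 179000/88.7 = 2018 N·m
In lb·ft: 2018/1.356 = 1490 lb·ft

1490 lb·ft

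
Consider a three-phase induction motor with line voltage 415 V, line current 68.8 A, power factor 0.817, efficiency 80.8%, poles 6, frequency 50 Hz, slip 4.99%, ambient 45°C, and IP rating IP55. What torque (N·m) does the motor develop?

328 N·m

P_in = √3·V·I·cosφ = 1.732 × 415 × 68.8 × 0.817 = 40402 W
P_out = η·P_in = 0.808 × 40402 = 32645 W
n_s = 120×50/6 = 1000 rpm; n = 1000×(1−0.0499) = 950 rpm
ω = 2π×950/60 = 99.48 rad/s
τ = P_out/ω = 32645/99.48 = 328 N·m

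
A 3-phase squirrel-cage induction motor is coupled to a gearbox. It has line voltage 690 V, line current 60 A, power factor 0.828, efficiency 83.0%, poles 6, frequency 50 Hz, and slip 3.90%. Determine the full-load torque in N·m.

490 N·m

P_in = √3·V·I·cosφ = 1.732 × 690 × 60 × 0.828 = 59372 W
P_out = η·P_in = 0.83 × 59372 = 49279 W
n_s = 120×50/6 = 1000 rpm; n = 1000×(1−0.039) = 961 rpm
ω = 2π×961/60 = 100.6 rad/s
τ = P_out/ω = 49279/100.6 = 490 N·m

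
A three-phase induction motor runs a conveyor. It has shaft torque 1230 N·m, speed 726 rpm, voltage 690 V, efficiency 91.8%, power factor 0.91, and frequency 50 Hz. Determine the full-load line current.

93.7 A

ω = 2π×726/60 = 76.03 rad/s; P_out = τω = 1230 × 76.03 = 93517 W
P_in = P_out / η = 93517 / 0.918 = 101870 W
I_L = P_in / (√3·V_L·cosφ) = 101870 / (1.732 × 690 × 0.91) = 93.7 A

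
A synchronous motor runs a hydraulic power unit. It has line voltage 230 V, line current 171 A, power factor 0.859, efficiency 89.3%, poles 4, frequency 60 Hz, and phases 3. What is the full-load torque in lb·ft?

204 lb·ft

P_in = √3·V·I·cosφ = 1.732 × 230 × 171 × 0.859 = 58515 W
P_out = η·P_in = 0.893 × 58515 = 52254 W
n = n_s = 120×60/4 = 1800 rpm (synchronous)
ω = 2π×1800/60 = 188.5 rad/s
τ = P_out/ω = 52254/188.5 = 277.2 N·m
In lb·ft: 277.2/1.356 = 204 lb·ft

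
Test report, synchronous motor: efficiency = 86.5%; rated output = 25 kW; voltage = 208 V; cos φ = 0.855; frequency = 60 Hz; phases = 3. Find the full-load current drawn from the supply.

93.8 A

P_out = 25 kW = 25000 W
P_in = P_out / η = 25000 / 0.865 = 28902 W
I_L = P_in / (√3·V_L·cosφ) = 28902 / (1.732 × 208 × 0.855) = 93.8 A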